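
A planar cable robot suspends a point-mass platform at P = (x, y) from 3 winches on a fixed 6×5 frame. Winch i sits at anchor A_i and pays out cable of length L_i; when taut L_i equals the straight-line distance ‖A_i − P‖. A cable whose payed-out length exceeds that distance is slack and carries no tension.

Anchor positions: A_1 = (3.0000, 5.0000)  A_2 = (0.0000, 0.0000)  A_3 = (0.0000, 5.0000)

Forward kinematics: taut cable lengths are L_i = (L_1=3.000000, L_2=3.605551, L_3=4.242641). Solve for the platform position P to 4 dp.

(3.0000, 2.0000)

expand ‖A_i−P‖²=L_i² and subtract eq 1 (q_i ≔ ‖A_i‖²−L_i²)
q_1 = 9.0000+25.0000−9.0000 = 25.0000
eq1−eq2 → [6.0000  10.0000]·P = 38.0000
eq1−eq3 → [6.0000  0.0000]·P = 18.0000
2×2 solve → P = (3.0000, 2.0000)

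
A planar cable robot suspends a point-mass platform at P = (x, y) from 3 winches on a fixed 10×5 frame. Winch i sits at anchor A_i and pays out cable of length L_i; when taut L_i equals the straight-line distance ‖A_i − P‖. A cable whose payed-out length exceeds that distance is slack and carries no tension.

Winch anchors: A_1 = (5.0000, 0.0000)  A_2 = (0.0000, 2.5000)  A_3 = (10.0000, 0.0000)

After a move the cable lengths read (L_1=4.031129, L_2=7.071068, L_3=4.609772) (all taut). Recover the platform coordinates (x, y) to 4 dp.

each cable: (A_i−P)·(A_i−P) = L_i²; let k_i = ‖A_i‖²−L_i²
k_1 = 25.0000+0.0000−16.2500 = 8.7500
row 1: 10.0000x − 5.0000y = 52.5000  (k_2=-43.7500)
row 2: -10.0000x + 0.0000y = -70.0000  (k_3=78.7500)
Cramer on rows 1–2 → x = 7.0000, y = 3.5000

(7.0000, 3.5000)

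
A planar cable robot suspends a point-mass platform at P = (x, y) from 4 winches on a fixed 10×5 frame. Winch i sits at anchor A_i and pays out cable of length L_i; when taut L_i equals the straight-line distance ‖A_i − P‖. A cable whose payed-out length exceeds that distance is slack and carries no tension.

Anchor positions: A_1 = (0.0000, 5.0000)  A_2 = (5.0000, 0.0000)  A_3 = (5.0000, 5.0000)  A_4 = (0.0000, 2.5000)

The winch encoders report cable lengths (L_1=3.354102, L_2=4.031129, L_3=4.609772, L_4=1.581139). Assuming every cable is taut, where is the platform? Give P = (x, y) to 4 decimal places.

(1.5000, 2.0000)

expand ‖A_i−P‖²=L_i² and subtract eq 1 (q_i ≔ ‖A_i‖²−L_i²)
q_1 = 0.0000+25.0000−11.2500 = 13.7500
eq1−eq2 → [-10.0000  10.0000]·P = 5.0000
eq1−eq3 → [-10.0000  0.0000]·P = -15.0000
eq1−eq4 → [0.0000  5.0000]·P = 10.0000
2×2 solve → P = (1.5000, 2.0000)
check cable 4: ‖A_4−P‖² = 2.5000 ≈ L_4² = 2.5000 ✓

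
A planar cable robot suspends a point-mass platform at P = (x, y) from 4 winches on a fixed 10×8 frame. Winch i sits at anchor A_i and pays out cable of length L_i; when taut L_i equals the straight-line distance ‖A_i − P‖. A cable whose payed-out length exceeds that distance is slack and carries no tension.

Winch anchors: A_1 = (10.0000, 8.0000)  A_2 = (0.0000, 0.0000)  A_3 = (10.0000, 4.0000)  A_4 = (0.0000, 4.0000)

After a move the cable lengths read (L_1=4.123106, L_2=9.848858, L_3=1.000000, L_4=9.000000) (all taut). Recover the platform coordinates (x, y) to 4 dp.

(9.0000, 4.0000)

expand ‖A_i−P‖²=L_i² and subtract eq 1 (k_i ≔ ‖A_i‖²−L_i²)
k_1 = 100.0000+64.0000−17.0000 = 147.0000
eq1−eq2 → [20.0000  16.0000]·P = 244.0000
eq1−eq3 → [0.0000  8.0000]·P = 32.0000
eq1−eq4 → [20.0000  8.0000]·P = 212.0000
2×2 solve → P = (9.0000, 4.0000)
check cable 4: ‖A_4−P‖² = 81.0000 ≈ L_4² = 81.0000 ✓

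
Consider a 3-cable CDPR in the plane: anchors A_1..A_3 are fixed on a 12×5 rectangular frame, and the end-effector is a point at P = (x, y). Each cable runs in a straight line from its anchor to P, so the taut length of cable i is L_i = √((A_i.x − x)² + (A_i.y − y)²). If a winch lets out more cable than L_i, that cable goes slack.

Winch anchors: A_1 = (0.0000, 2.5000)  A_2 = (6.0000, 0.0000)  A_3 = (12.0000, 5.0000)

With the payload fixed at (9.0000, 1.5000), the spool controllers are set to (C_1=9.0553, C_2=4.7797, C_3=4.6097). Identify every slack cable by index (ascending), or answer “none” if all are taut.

2

cable 1: √((-9.0000)²+(1.0000)²)=9.0554, C_1=9.0553: taut
cable 2: √((-3.0000)²+(-1.5000)²)=3.3541, C_2=4.7797: slack
cable 3: √((3.0000)²+(3.5000)²)=4.6098, C_3=4.6097: taut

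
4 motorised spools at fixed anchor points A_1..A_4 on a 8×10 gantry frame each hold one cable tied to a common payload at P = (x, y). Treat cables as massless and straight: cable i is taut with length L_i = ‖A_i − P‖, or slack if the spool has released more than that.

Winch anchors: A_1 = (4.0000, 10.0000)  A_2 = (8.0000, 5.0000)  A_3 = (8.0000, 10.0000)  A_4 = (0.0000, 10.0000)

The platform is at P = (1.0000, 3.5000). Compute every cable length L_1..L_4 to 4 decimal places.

(7.1589, 7.1589, 9.5525, 6.5765)

L_1 = √((4.0000−1.0000)² + (10.0000−3.5000)²) = 7.1589
L_2 = √((8.0000−1.0000)² + (5.0000−3.5000)²) = 7.1589
L_3 = √((8.0000−1.0000)² + (10.0000−3.5000)²) = 9.5525
L_4 = √((0.0000−1.0000)² + (10.0000−3.5000)²) = 6.5765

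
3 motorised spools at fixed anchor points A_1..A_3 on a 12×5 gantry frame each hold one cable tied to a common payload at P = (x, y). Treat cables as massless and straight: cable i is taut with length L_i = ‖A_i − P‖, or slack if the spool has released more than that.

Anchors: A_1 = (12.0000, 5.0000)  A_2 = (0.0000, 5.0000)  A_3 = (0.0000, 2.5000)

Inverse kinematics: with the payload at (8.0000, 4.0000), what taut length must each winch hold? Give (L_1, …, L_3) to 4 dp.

(4.1231, 8.0623, 8.1394)

L_1 = √((12.0000−8.0000)² + (5.0000−4.0000)²) = 4.1231
L_2 = √((0.0000−8.0000)² + (5.0000−4.0000)²) = 8.0623
L_3 = √((0.0000−8.0000)² + (2.5000−4.0000)²) = 8.1394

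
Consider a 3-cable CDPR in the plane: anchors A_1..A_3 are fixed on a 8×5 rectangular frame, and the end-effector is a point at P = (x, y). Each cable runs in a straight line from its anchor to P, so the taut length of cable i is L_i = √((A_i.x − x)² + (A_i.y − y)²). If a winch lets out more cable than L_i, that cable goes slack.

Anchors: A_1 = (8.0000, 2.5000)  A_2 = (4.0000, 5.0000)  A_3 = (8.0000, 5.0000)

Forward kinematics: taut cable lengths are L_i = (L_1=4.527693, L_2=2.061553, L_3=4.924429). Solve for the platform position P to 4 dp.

expand ‖A_i−P‖²=L_i² and subtract eq 1 (c_i ≔ ‖A_i‖²−L_i²)
c_1 = 64.0000+6.2500−20.5000 = 49.7500
eq1−eq2 → [8.0000  -5.0000]·P = 13.0000
eq1−eq3 → [0.0000  -5.0000]·P = -15.0000
2×2 solve → P = (3.5000, 3.0000)

(3.5000, 3.0000)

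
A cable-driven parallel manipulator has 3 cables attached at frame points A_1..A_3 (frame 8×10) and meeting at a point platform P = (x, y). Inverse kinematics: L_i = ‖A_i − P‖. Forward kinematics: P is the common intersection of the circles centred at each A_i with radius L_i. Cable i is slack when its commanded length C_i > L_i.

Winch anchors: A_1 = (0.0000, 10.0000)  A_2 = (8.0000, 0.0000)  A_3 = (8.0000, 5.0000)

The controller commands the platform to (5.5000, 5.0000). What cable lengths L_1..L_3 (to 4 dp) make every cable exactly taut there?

L_1 = √((0.0000−5.5000)² + (10.0000−5.0000)²) = 7.4330
L_2 = √((8.0000−5.5000)² + (0.0000−5.0000)²) = 5.5902
L_3 = √((8.0000−5.5000)² + (5.0000−5.0000)²) = 2.5000

(7.4330, 5.5902, 2.5000)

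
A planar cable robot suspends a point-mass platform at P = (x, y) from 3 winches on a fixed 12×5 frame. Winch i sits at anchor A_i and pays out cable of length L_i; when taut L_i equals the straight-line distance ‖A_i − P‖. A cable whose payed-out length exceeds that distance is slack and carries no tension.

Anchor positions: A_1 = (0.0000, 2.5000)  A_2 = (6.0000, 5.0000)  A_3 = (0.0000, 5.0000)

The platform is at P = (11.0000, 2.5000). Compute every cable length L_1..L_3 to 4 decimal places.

(11.0000, 5.5902, 11.2805)

L_1: Δ = A_1−P = (-11.0000, 0.0000) → ‖Δ‖ = √121.0000 = 11.0000
L_2: Δ = A_2−P = (-5.0000, 2.5000) → ‖Δ‖ = √31.2500 = 5.5902
L_3: Δ = A_3−P = (-11.0000, 2.5000) → ‖Δ‖ = √127.2500 = 11.2805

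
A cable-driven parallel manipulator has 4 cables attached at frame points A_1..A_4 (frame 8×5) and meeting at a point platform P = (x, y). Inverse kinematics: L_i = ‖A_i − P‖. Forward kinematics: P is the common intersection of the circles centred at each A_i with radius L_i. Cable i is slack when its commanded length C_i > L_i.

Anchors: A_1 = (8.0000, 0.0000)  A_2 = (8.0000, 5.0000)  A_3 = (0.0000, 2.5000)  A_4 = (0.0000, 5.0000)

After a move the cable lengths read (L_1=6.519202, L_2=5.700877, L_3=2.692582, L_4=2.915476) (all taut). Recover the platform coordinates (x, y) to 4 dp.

(2.5000, 3.5000)

each cable: (A_i−P)·(A_i−P) = L_i²; let q_i = ‖A_i‖²−L_i²
q_1 = 64.0000+0.0000−42.5000 = 21.5000
row 1: 0.0000x − 10.0000y = -35.0000  (q_2=56.5000)
row 2: 16.0000x − 5.0000y = 22.5000  (q_3=-1.0000)
row 3: 16.0000x − 10.0000y = 5.0000  (q_4=16.5000)
Cramer on rows 1–2 → x = 2.5000, y = 3.5000
check cable 4: ‖A_4−P‖² = 8.5000 ≈ L_4² = 8.5000 ✓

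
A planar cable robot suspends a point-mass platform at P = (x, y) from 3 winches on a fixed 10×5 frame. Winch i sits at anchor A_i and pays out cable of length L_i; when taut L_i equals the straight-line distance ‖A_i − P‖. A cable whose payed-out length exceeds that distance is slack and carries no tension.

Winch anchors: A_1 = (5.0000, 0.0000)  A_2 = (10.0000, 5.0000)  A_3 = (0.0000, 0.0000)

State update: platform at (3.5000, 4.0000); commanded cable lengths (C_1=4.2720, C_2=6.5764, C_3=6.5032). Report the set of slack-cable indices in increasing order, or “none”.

3

cable 1: L_1 = ‖A_1−P‖ = 4.2720;  C_1 = 4.2720 → taut
cable 2: L_2 = ‖A_2−P‖ = 6.5765;  C_2 = 6.5764 → taut
cable 3: L_3 = ‖A_3−P‖ = 5.3151;  C_3 = 6.5032 → slack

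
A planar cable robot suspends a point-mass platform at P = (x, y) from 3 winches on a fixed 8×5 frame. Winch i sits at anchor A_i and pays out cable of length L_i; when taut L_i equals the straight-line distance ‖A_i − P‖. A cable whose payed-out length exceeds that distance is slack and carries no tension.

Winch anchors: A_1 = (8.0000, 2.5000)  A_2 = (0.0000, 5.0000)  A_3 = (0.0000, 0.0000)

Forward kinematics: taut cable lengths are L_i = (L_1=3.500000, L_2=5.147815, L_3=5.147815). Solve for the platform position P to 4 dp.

(4.5000, 2.5000)

circle eqns → linear via eq_j − eq_1; set q_j = A_j·A_j − L_j²
q_1 = 64.0000+6.2500−12.2500 = 58.0000
16.0000·x − 5.0000·y = q_1−q_2 = 59.5000
16.0000·x + 5.0000·y = q_1−q_3 = 84.5000
solve first two rows → x=4.5000, y=2.5000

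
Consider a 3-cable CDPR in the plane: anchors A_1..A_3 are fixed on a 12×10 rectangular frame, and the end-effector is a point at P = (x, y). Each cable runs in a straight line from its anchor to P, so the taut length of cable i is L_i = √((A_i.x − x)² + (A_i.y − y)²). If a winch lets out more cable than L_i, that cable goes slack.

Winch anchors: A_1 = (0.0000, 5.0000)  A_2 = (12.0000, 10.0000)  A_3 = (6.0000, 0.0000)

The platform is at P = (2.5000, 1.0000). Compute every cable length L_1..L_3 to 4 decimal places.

(4.7170, 13.0863, 3.6401)

L_1 = √((0.0000−2.5000)² + (5.0000−1.0000)²) = 4.7170
L_2 = √((12.0000−2.5000)² + (10.0000−1.0000)²) = 13.0863
L_3 = √((6.0000−2.5000)² + (0.0000−1.0000)²) = 3.6401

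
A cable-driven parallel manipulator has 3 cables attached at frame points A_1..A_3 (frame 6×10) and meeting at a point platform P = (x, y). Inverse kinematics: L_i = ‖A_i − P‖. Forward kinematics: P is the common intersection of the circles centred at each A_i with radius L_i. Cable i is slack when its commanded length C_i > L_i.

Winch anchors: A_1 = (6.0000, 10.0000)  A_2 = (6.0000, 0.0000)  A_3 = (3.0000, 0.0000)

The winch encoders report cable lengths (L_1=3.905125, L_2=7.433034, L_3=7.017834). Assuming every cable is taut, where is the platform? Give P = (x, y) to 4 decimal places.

expand ‖A_i−P‖²=L_i² and subtract eq 1 (c_i ≔ ‖A_i‖²−L_i²)
c_1 = 36.0000+100.0000−15.2500 = 120.7500
eq1−eq2 → [0.0000  20.0000]·P = 140.0000
eq1−eq3 → [6.0000  20.0000]·P = 161.0000
2×2 solve → P = (3.5000, 7.0000)

(3.5000, 7.0000)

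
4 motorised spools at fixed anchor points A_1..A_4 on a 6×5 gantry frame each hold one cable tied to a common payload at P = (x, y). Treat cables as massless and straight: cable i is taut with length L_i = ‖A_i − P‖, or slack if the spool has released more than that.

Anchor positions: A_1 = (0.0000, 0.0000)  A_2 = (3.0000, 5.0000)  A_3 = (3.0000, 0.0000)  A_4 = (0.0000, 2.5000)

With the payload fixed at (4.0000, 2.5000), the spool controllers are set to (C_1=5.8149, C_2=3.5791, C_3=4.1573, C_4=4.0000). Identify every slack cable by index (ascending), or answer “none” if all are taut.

1, 2, 3

cable 1: L_1 = ‖A_1−P‖ = 4.7170;  C_1 = 5.8149 → slack
cable 2: L_2 = ‖A_2−P‖ = 2.6926;  C_2 = 3.5791 → slack
cable 3: L_3 = ‖A_3−P‖ = 2.6926;  C_3 = 4.1573 → slack
cable 4: L_4 = ‖A_4−P‖ = 4.0000;  C_4 = 4.0000 → taut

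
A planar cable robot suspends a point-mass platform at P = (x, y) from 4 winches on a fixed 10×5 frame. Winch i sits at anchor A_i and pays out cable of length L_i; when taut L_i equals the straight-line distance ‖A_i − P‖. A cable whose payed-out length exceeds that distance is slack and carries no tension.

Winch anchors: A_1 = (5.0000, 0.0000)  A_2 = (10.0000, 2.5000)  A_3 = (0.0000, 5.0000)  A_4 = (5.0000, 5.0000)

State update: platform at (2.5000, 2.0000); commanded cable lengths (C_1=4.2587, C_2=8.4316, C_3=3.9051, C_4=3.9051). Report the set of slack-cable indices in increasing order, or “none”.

cable 1: √((2.5000)²+(-2.0000)²)=3.2016, C_1=4.2587: slack
cable 2: √((7.5000)²+(0.5000)²)=7.5166, C_2=8.4316: slack
cable 3: √((-2.5000)²+(3.0000)²)=3.9051, C_3=3.9051: taut
cable 4: √((2.5000)²+(3.0000)²)=3.9051, C_4=3.9051: taut

1, 2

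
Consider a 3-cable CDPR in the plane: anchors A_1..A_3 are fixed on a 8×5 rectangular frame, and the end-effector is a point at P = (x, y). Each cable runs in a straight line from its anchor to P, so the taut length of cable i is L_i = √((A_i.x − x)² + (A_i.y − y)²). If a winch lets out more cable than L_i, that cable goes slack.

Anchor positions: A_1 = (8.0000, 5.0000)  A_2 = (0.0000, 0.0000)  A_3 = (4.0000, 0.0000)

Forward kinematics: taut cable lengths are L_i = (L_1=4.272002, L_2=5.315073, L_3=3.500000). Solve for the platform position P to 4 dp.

each cable: (A_i−P)·(A_i−P) = L_i²; let c_i = ‖A_i‖²−L_i²
c_1 = 64.0000+25.0000−18.2500 = 70.7500
row 1: 16.0000x + 10.0000y = 99.0000  (c_2=-28.2500)
row 2: 8.0000x + 10.0000y = 67.0000  (c_3=3.7500)
Cramer on rows 1–2 → x = 4.0000, y = 3.5000

(4.0000, 3.5000)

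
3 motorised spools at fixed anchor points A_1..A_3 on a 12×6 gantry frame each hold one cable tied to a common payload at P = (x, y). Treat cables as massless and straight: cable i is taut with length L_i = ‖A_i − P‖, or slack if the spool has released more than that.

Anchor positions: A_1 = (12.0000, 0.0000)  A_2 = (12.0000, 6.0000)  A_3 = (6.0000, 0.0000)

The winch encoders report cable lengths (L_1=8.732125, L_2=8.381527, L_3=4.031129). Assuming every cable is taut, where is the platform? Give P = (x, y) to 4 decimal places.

(4.0000, 3.5000)

circle eqns → linear via eq_j − eq_1; set q_j = A_j·A_j − L_j²
q_1 = 144.0000+0.0000−76.2500 = 67.7500
0.0000·x − 12.0000·y = q_1−q_2 = -42.0000
12.0000·x + 0.0000·y = q_1−q_3 = 48.0000
solve first two rows → x=4.0000, y=3.5000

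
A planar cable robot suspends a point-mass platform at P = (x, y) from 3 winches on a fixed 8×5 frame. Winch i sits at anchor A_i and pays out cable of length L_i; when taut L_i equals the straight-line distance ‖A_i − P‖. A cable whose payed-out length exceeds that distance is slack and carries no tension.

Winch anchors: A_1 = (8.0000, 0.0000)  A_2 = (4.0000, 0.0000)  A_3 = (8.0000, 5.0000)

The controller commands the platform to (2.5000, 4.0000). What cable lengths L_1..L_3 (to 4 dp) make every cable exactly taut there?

(6.8007, 4.2720, 5.5902)

L_1 = √((8.0000−2.5000)² + (0.0000−4.0000)²) = 6.8007
L_2 = √((4.0000−2.5000)² + (0.0000−4.0000)²) = 4.2720
L_3 = √((8.0000−2.5000)² + (5.0000−4.0000)²) = 5.5902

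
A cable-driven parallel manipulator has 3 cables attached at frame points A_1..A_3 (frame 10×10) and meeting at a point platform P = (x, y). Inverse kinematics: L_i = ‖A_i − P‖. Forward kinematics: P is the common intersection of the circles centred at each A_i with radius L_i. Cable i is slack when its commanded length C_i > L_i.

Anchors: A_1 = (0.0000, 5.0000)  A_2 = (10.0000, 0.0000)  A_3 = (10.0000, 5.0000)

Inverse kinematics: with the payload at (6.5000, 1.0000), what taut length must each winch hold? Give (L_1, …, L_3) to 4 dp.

(7.6322, 3.6401, 5.3151)

cable 1: Δx=-6.5000, Δy=4.0000; L_1 = √(Δx²+Δy²) = 7.6322
cable 2: Δx=3.5000, Δy=-1.0000; L_2 = √(Δx²+Δy²) = 3.6401
cable 3: Δx=3.5000, Δy=4.0000; L_3 = √(Δx²+Δy²) = 5.3151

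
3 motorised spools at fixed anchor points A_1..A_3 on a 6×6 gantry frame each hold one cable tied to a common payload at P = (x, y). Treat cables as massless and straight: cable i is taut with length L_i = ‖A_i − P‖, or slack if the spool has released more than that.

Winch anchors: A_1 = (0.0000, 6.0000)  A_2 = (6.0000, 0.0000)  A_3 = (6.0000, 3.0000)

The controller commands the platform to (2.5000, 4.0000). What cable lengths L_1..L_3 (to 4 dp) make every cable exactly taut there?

L_1 = √((0.0000−2.5000)² + (6.0000−4.0000)²) = 3.2016
L_2 = √((6.0000−2.5000)² + (0.0000−4.0000)²) = 5.3151
L_3 = √((6.0000−2.5000)² + (3.0000−4.0000)²) = 3.6401

(3.2016, 5.3151, 3.6401)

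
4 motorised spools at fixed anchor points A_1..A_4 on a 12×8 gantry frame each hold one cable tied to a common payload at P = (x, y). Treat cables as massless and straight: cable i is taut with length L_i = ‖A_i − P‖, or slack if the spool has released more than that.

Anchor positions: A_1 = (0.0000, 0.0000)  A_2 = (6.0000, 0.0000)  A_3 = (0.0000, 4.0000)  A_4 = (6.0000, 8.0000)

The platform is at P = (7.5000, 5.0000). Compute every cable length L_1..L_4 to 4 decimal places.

L_1 = √((0.0000−7.5000)² + (0.0000−5.0000)²) = 9.0139
L_2 = √((6.0000−7.5000)² + (0.0000−5.0000)²) = 5.2202
L_3 = √((0.0000−7.5000)² + (4.0000−5.0000)²) = 7.5664
L_4 = √((6.0000−7.5000)² + (8.0000−5.0000)²) = 3.3541

(9.0139, 5.2202, 7.5664, 3.3541)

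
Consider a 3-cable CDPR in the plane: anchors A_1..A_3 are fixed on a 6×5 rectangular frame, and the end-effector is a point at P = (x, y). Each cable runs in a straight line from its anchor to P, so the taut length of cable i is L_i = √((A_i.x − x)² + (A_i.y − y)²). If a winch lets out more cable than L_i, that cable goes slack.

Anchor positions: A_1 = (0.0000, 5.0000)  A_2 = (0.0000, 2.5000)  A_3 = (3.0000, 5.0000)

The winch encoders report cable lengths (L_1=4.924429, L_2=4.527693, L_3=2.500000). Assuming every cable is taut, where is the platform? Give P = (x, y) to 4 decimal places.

(4.5000, 3.0000)

expand ‖A_i−P‖²=L_i² and subtract eq 1 (q_i ≔ ‖A_i‖²−L_i²)
q_1 = 0.0000+25.0000−24.2500 = 0.7500
eq1−eq2 → [0.0000  5.0000]·P = 15.0000
eq1−eq3 → [-6.0000  0.0000]·P = -27.0000
2×2 solve → P = (4.5000, 3.0000)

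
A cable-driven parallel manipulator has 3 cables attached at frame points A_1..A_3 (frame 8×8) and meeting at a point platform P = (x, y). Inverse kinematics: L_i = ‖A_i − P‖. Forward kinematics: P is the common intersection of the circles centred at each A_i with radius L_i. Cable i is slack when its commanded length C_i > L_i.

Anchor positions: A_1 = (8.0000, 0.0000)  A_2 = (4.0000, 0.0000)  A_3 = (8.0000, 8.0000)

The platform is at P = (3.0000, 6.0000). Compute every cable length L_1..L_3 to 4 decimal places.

L_1 = √((8.0000−3.0000)² + (0.0000−6.0000)²) = 7.8102
L_2 = √((4.0000−3.0000)² + (0.0000−6.0000)²) = 6.0828
L_3 = √((8.0000−3.0000)² + (8.0000−6.0000)²) = 5.3852

(7.8102, 6.0828, 5.3852)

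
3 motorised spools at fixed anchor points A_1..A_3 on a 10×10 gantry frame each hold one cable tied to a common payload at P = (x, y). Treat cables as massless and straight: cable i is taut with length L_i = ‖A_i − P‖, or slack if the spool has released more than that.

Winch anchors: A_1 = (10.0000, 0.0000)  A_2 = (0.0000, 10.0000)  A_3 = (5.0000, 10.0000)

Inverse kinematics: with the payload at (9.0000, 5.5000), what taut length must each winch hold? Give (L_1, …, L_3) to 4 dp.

(5.5902, 10.0623, 6.0208)

cable 1: Δx=1.0000, Δy=-5.5000; L_1 = √(Δx²+Δy²) = 5.5902
cable 2: Δx=-9.0000, Δy=4.5000; L_2 = √(Δx²+Δy²) = 10.0623
cable 3: Δx=-4.0000, Δy=4.5000; L_3 = √(Δx²+Δy²) = 6.0208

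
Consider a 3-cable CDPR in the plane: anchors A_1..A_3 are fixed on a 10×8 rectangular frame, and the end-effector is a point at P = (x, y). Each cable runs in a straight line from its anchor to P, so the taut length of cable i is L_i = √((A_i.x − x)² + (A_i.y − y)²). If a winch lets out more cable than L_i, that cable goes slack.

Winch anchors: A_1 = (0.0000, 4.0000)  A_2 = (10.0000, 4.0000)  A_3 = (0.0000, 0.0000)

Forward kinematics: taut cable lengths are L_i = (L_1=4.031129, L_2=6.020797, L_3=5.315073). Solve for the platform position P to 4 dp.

(4.0000, 3.5000)

each cable: (A_i−P)·(A_i−P) = L_i²; let k_i = ‖A_i‖²−L_i²
k_1 = 0.0000+16.0000−16.2500 = -0.2500
row 1: -20.0000x + 0.0000y = -80.0000  (k_2=79.7500)
row 2: 0.0000x + 8.0000y = 28.0000  (k_3=-28.2500)
Cramer on rows 1–2 → x = 4.0000, y = 3.5000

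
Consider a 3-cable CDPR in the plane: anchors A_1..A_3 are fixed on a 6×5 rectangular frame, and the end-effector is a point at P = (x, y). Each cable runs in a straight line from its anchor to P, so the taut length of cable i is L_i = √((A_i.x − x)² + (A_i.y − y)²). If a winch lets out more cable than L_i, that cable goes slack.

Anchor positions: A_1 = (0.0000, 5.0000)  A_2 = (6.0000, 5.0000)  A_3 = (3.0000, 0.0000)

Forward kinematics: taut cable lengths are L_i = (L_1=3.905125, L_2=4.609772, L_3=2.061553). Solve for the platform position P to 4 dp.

(2.5000, 2.0000)

expand ‖A_i−P‖²=L_i² and subtract eq 1 (k_i ≔ ‖A_i‖²−L_i²)
k_1 = 0.0000+25.0000−15.2500 = 9.7500
eq1−eq2 → [-12.0000  0.0000]·P = -30.0000
eq1−eq3 → [-6.0000  10.0000]·P = 5.0000
2×2 solve → P = (2.5000, 2.0000)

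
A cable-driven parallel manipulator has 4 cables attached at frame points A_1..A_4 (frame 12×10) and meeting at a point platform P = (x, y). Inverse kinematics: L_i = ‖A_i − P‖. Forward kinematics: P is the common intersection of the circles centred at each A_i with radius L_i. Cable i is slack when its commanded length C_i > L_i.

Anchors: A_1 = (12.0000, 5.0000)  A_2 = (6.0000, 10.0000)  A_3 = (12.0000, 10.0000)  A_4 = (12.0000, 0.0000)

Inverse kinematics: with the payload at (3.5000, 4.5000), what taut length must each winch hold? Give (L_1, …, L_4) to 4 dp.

(8.5147, 6.0415, 10.1242, 9.6177)

L_1 = √((12.0000−3.5000)² + (5.0000−4.5000)²) = 8.5147
L_2 = √((6.0000−3.5000)² + (10.0000−4.5000)²) = 6.0415
L_3 = √((12.0000−3.5000)² + (10.0000−4.5000)²) = 10.1242
L_4 = √((12.0000−3.5000)² + (0.0000−4.5000)²) = 9.6177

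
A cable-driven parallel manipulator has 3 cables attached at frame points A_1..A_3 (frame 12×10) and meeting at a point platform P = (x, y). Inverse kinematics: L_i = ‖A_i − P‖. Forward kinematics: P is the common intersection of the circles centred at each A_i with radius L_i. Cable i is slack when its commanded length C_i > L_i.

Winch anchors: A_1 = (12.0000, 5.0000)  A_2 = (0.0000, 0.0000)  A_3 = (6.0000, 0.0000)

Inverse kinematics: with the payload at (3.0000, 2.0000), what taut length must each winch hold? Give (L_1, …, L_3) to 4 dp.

cable 1: Δx=9.0000, Δy=3.0000; L_1 = √(Δx²+Δy²) = 9.4868
cable 2: Δx=-3.0000, Δy=-2.0000; L_2 = √(Δx²+Δy²) = 3.6056
cable 3: Δx=3.0000, Δy=-2.0000; L_3 = √(Δx²+Δy²) = 3.6056

(9.4868, 3.6056, 3.6056)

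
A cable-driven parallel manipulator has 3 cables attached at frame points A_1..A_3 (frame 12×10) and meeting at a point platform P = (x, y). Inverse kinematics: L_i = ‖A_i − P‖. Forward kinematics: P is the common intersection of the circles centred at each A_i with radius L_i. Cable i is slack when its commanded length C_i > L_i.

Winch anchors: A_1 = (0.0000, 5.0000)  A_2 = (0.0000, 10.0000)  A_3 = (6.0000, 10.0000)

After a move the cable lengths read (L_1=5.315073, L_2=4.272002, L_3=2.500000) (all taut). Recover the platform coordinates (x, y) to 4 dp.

(4.0000, 8.5000)

each cable: (A_i−P)·(A_i−P) = L_i²; let k_i = ‖A_i‖²−L_i²
k_1 = 0.0000+25.0000−28.2500 = -3.2500
row 1: 0.0000x − 10.0000y = -85.0000  (k_2=81.7500)
row 2: -12.0000x − 10.0000y = -133.0000  (k_3=129.7500)
Cramer on rows 1–2 → x = 4.0000, y = 8.5000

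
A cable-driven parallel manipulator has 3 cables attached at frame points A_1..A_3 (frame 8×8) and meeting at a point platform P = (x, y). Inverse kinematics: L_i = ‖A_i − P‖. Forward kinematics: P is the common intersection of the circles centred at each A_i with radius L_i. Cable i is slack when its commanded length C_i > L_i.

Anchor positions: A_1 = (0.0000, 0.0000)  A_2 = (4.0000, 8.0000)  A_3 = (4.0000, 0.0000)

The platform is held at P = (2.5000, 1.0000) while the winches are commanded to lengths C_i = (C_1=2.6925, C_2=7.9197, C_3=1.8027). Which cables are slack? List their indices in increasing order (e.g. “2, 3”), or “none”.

cable 1: √((-2.5000)²+(-1.0000)²)=2.6926, C_1=2.6925: taut
cable 2: √((1.5000)²+(7.0000)²)=7.1589, C_2=7.9197: slack
cable 3: √((1.5000)²+(-1.0000)²)=1.8028, C_3=1.8027: taut

2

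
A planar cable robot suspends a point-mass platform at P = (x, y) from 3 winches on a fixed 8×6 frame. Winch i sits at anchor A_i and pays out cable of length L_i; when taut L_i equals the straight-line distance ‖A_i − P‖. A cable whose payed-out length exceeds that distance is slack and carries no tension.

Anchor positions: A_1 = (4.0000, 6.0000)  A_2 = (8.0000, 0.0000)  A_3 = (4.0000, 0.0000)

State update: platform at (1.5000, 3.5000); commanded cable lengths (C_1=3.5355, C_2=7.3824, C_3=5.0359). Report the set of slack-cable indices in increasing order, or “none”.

cable 1: √((2.5000)²+(2.5000)²)=3.5355, C_1=3.5355: taut
cable 2: √((6.5000)²+(-3.5000)²)=7.3824, C_2=7.3824: taut
cable 3: √((2.5000)²+(-3.5000)²)=4.3012, C_3=5.0359: slack

3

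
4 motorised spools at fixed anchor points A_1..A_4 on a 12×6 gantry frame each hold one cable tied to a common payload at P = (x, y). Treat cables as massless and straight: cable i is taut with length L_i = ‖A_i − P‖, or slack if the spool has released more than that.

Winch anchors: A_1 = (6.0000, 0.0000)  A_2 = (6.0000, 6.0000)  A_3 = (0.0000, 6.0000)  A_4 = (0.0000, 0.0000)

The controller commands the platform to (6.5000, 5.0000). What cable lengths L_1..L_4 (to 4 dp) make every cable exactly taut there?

(5.0249, 1.1180, 6.5765, 8.2006)

cable 1: Δx=-0.5000, Δy=-5.0000; L_1 = √(Δx²+Δy²) = 5.0249
cable 2: Δx=-0.5000, Δy=1.0000; L_2 = √(Δx²+Δy²) = 1.1180
cable 3: Δx=-6.5000, Δy=1.0000; L_3 = √(Δx²+Δy²) = 6.5765
cable 4: Δx=-6.5000, Δy=-5.0000; L_4 = √(Δx²+Δy²) = 8.2006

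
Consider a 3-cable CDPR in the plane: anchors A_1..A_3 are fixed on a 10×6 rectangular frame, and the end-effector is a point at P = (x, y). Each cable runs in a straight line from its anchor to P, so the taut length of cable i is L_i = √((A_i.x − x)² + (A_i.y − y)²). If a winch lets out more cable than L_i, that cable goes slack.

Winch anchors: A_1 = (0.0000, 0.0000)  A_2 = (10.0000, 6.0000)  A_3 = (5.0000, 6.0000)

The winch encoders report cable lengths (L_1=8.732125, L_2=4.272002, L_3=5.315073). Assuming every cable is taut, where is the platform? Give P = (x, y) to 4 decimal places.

(8.5000, 2.0000)

each cable: (A_i−P)·(A_i−P) = L_i²; let q_i = ‖A_i‖²−L_i²
q_1 = 0.0000+0.0000−76.2500 = -76.2500
row 1: -20.0000x − 12.0000y = -194.0000  (q_2=117.7500)
row 2: -10.0000x − 12.0000y = -109.0000  (q_3=32.7500)
Cramer on rows 1–2 → x = 8.5000, y = 2.0000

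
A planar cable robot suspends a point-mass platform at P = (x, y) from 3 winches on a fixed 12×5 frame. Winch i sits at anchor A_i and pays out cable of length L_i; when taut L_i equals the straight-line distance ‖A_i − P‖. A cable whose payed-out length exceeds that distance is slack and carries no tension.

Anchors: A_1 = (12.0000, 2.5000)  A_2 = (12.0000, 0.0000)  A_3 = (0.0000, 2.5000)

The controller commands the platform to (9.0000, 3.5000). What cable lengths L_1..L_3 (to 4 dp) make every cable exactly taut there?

(3.1623, 4.6098, 9.0554)

L_1: Δ = A_1−P = (3.0000, -1.0000) → ‖Δ‖ = √10.0000 = 3.1623
L_2: Δ = A_2−P = (3.0000, -3.5000) → ‖Δ‖ = √21.2500 = 4.6098
L_3: Δ = A_3−P = (-9.0000, -1.0000) → ‖Δ‖ = √82.0000 = 9.0554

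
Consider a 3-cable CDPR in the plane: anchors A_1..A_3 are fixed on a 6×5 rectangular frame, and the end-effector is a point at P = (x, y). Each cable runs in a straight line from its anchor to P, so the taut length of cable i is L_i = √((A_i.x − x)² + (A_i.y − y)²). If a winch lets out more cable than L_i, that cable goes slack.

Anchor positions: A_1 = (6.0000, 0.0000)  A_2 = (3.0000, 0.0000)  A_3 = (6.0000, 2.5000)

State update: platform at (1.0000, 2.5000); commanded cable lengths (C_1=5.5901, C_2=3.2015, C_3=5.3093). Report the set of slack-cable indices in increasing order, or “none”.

cable 1: √((5.0000)²+(-2.5000)²)=5.5902, C_1=5.5901: taut
cable 2: √((2.0000)²+(-2.5000)²)=3.2016, C_2=3.2015: taut
cable 3: √((5.0000)²+(0.0000)²)=5.0000, C_3=5.3093: slack

3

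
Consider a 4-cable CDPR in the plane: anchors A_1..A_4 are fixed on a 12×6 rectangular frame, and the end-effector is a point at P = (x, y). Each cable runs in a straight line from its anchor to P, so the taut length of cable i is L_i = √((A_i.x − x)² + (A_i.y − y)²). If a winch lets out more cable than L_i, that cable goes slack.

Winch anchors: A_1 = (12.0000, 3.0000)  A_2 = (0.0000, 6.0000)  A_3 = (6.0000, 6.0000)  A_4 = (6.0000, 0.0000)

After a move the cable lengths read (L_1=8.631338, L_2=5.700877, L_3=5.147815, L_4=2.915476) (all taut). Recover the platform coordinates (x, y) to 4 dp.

(3.5000, 1.5000)

each cable: (A_i−P)·(A_i−P) = L_i²; let c_i = ‖A_i‖²−L_i²
c_1 = 144.0000+9.0000−74.5000 = 78.5000
row 1: 24.0000x − 6.0000y = 75.0000  (c_2=3.5000)
row 2: 12.0000x − 6.0000y = 33.0000  (c_3=45.5000)
row 3: 12.0000x + 6.0000y = 51.0000  (c_4=27.5000)
Cramer on rows 1–2 → x = 3.5000, y = 1.5000
check cable 4: ‖A_4−P‖² = 8.5000 ≈ L_4² = 8.5000 ✓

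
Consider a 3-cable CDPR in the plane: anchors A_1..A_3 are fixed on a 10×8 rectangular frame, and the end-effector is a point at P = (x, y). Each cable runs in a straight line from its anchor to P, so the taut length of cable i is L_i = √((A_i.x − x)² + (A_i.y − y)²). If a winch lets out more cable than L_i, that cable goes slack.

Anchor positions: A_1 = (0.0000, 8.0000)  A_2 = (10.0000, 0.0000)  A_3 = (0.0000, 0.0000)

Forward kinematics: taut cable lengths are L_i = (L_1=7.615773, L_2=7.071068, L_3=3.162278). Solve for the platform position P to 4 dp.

(3.0000, 1.0000)

each cable: (A_i−P)·(A_i−P) = L_i²; let k_i = ‖A_i‖²−L_i²
k_1 = 0.0000+64.0000−58.0000 = 6.0000
row 1: -20.0000x + 16.0000y = -44.0000  (k_2=50.0000)
row 2: 0.0000x + 16.0000y = 16.0000  (k_3=-10.0000)
Cramer on rows 1–2 → x = 3.0000, y = 1.0000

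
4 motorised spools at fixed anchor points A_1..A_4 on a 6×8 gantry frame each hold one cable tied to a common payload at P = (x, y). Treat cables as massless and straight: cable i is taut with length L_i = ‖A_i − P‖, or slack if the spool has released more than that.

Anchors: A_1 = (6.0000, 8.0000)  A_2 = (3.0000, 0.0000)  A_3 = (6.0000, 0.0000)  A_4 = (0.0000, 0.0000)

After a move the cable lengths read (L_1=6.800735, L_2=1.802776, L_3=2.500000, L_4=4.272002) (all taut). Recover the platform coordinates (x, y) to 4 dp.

(4.0000, 1.5000)

expand ‖A_i−P‖²=L_i² and subtract eq 1 (k_i ≔ ‖A_i‖²−L_i²)
k_1 = 36.0000+64.0000−46.2500 = 53.7500
eq1−eq2 → [6.0000  16.0000]·P = 48.0000
eq1−eq3 → [0.0000  16.0000]·P = 24.0000
eq1−eq4 → [12.0000  16.0000]·P = 72.0000
2×2 solve → P = (4.0000, 1.5000)
check cable 4: ‖A_4−P‖² = 18.2500 ≈ L_4² = 18.2500 ✓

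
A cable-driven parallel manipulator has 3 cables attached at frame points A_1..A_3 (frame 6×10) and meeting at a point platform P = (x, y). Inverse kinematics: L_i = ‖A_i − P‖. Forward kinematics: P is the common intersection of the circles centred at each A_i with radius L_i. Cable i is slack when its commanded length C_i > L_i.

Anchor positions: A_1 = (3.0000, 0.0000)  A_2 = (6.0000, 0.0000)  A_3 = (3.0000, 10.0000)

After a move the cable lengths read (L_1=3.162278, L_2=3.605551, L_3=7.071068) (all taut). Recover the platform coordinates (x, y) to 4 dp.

(4.0000, 3.0000)

circle eqns → linear via eq_j − eq_1; set q_j = A_j·A_j − L_j²
q_1 = 9.0000+0.0000−10.0000 = -1.0000
-6.0000·x + 0.0000·y = q_1−q_2 = -24.0000
0.0000·x − 20.0000·y = q_1−q_3 = -60.0000
solve first two rows → x=4.0000, y=3.0000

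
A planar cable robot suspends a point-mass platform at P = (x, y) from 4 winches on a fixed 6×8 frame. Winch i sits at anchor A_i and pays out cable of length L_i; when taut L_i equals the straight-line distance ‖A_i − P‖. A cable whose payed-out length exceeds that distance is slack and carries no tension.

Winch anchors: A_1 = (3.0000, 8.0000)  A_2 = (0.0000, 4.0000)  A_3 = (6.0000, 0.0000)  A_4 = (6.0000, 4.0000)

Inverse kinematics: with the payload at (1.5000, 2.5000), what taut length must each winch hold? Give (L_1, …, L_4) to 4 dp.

cable 1: Δx=1.5000, Δy=5.5000; L_1 = √(Δx²+Δy²) = 5.7009
cable 2: Δx=-1.5000, Δy=1.5000; L_2 = √(Δx²+Δy²) = 2.1213
cable 3: Δx=4.5000, Δy=-2.5000; L_3 = √(Δx²+Δy²) = 5.1478
cable 4: Δx=4.5000, Δy=1.5000; L_4 = √(Δx²+Δy²) = 4.7434

(5.7009, 2.1213, 5.1478, 4.7434)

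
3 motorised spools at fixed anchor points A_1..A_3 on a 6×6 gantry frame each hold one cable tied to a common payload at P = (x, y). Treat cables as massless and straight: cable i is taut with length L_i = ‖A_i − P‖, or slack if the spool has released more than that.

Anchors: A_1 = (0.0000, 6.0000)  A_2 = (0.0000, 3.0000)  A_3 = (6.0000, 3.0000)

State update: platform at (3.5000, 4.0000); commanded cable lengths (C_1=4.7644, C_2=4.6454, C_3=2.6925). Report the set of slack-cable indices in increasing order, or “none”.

i=1: geometric 4.0311 vs commanded 4.7644 ⇒ slack
i=2: geometric 3.6401 vs commanded 4.6454 ⇒ slack
i=3: geometric 2.6926 vs commanded 2.6925 ⇒ taut

1, 2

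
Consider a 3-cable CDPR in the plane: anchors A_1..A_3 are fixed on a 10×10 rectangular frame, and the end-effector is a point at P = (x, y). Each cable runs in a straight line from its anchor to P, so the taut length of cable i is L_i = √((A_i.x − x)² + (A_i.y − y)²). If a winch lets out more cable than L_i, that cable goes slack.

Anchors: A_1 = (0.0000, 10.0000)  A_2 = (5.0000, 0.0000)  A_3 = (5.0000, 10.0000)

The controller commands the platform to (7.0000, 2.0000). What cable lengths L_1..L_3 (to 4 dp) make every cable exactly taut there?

(10.6301, 2.8284, 8.2462)

cable 1: Δx=-7.0000, Δy=8.0000; L_1 = √(Δx²+Δy²) = 10.6301
cable 2: Δx=-2.0000, Δy=-2.0000; L_2 = √(Δx²+Δy²) = 2.8284
cable 3: Δx=-2.0000, Δy=8.0000; L_3 = √(Δx²+Δy²) = 8.2462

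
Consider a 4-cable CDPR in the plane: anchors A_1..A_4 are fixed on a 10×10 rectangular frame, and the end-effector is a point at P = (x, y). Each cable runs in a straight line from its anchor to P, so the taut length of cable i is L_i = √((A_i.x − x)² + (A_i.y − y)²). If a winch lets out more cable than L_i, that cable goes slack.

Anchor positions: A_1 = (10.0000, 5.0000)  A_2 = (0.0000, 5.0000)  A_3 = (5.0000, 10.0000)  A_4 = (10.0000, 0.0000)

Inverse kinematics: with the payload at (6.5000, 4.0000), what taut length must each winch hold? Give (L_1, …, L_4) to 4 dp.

(3.6401, 6.5765, 6.1847, 5.3151)

L_1 = √((10.0000−6.5000)² + (5.0000−4.0000)²) = 3.6401
L_2 = √((0.0000−6.5000)² + (5.0000−4.0000)²) = 6.5765
L_3 = √((5.0000−6.5000)² + (10.0000−4.0000)²) = 6.1847
L_4 = √((10.0000−6.5000)² + (0.0000−4.0000)²) = 5.3151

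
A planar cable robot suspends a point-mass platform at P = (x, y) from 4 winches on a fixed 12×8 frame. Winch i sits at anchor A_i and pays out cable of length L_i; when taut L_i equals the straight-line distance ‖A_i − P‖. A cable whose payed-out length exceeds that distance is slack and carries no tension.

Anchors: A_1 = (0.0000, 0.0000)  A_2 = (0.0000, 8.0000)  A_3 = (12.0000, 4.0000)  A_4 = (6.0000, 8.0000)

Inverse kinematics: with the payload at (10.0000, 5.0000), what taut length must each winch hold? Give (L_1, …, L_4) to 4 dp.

L_1 = √((0.0000−10.0000)² + (0.0000−5.0000)²) = 11.1803
L_2 = √((0.0000−10.0000)² + (8.0000−5.0000)²) = 10.4403
L_3 = √((12.0000−10.0000)² + (4.0000−5.0000)²) = 2.2361
L_4 = √((6.0000−10.0000)² + (8.0000−5.0000)²) = 5.0000

(11.1803, 10.4403, 2.2361, 5.0000)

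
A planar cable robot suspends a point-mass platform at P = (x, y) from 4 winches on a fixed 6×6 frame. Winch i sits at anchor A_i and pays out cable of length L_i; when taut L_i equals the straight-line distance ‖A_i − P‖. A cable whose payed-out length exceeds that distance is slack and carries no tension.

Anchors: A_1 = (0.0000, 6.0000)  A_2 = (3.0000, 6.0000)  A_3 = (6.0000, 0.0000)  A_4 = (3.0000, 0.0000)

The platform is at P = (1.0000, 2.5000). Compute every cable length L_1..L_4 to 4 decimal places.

(3.6401, 4.0311, 5.5902, 3.2016)

cable 1: Δx=-1.0000, Δy=3.5000; L_1 = √(Δx²+Δy²) = 3.6401
cable 2: Δx=2.0000, Δy=3.5000; L_2 = √(Δx²+Δy²) = 4.0311
cable 3: Δx=5.0000, Δy=-2.5000; L_3 = √(Δx²+Δy²) = 5.5902
cable 4: Δx=2.0000, Δy=-2.5000; L_4 = √(Δx²+Δy²) = 3.2016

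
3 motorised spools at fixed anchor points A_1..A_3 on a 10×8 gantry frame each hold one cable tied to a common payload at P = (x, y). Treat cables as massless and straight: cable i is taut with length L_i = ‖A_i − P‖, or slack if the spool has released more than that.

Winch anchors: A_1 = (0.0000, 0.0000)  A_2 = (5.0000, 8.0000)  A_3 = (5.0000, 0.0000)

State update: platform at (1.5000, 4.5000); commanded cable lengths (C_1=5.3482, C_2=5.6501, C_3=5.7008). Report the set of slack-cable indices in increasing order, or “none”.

1, 2

cable 1: L_1 = ‖A_1−P‖ = 4.7434;  C_1 = 5.3482 → slack
cable 2: L_2 = ‖A_2−P‖ = 4.9497;  C_2 = 5.6501 → slack
cable 3: L_3 = ‖A_3−P‖ = 5.7009;  C_3 = 5.7008 → taut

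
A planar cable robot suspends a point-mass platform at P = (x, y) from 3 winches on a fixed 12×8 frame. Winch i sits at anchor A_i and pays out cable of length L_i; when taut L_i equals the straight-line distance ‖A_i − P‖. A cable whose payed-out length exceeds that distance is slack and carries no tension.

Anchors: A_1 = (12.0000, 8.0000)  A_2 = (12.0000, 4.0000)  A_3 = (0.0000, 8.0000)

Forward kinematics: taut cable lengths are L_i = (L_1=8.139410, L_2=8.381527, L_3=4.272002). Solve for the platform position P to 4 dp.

(4.0000, 6.5000)

circle eqns → linear via eq_j − eq_1; set c_j = A_j·A_j − L_j²
c_1 = 144.0000+64.0000−66.2500 = 141.7500
0.0000·x + 8.0000·y = c_1−c_2 = 52.0000
24.0000·x + 0.0000·y = c_1−c_3 = 96.0000
solve first two rows → x=4.0000, y=6.5000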